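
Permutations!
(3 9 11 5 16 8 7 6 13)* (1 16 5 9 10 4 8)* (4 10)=(1 16)(3 4 8 7 6 13)(9 11)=[0, 16, 2, 4, 8, 5, 13, 6, 7, 11, 10, 9, 12, 3, 14, 15, 1]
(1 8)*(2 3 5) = (1 8)(2 3 5) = [0, 8, 3, 5, 4, 2, 6, 7, 1]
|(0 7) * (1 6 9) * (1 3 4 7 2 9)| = |(0 2 9 3 4 7)(1 6)| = 6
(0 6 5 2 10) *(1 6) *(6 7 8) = (0 1 7 8 6 5 2 10) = [1, 7, 10, 3, 4, 2, 5, 8, 6, 9, 0]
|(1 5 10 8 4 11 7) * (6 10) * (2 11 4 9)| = 9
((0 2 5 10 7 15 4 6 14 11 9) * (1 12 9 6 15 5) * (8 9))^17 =((0 2 1 12 8 9)(4 15)(5 10 7)(6 14 11))^17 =(0 9 8 12 1 2)(4 15)(5 7 10)(6 11 14)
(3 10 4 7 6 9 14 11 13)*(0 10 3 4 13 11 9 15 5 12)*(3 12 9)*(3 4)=(0 10 13 3 12)(4 7 6 15 5 9 14)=[10, 1, 2, 12, 7, 9, 15, 6, 8, 14, 13, 11, 0, 3, 4, 5]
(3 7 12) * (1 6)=(1 6)(3 7 12)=[0, 6, 2, 7, 4, 5, 1, 12, 8, 9, 10, 11, 3]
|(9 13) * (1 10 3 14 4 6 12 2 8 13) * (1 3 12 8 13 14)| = |(1 10 12 2 13 9 3)(4 6 8 14)| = 28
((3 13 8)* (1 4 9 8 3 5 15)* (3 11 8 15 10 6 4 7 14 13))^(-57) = (1 13 5 4)(6 15 14 8)(7 11 10 9)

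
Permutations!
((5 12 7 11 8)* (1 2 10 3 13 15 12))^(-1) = (1 5 8 11 7 12 15 13 3 10 2)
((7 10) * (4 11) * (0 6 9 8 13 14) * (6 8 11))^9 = (0 8 13 14)(4 6 9 11)(7 10)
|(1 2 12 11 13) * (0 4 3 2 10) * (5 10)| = 10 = |(0 4 3 2 12 11 13 1 5 10)|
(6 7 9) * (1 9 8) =[0, 9, 2, 3, 4, 5, 7, 8, 1, 6] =(1 9 6 7 8)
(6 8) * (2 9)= (2 9)(6 8)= [0, 1, 9, 3, 4, 5, 8, 7, 6, 2]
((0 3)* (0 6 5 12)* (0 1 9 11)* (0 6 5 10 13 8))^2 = (0 5 1 11 10 8 3 12 9 6 13)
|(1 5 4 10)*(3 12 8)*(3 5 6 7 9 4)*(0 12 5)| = 6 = |(0 12 8)(1 6 7 9 4 10)(3 5)|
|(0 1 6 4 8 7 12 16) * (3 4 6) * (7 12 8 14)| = |(0 1 3 4 14 7 8 12 16)| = 9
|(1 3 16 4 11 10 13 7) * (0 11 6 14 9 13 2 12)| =45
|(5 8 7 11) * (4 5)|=5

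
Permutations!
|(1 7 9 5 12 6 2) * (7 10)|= |(1 10 7 9 5 12 6 2)|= 8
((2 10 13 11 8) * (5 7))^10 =((2 10 13 11 8)(5 7))^10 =(13)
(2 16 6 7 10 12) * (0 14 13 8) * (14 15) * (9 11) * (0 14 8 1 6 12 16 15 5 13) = (0 5 13 1 6 7 10 16 12 2 15 8 14)(9 11) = [5, 6, 15, 3, 4, 13, 7, 10, 14, 11, 16, 9, 2, 1, 0, 8, 12]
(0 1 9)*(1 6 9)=[6, 1, 2, 3, 4, 5, 9, 7, 8, 0]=(0 6 9)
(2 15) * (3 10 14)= (2 15)(3 10 14)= [0, 1, 15, 10, 4, 5, 6, 7, 8, 9, 14, 11, 12, 13, 3, 2]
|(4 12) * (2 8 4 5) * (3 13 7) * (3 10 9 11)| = 30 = |(2 8 4 12 5)(3 13 7 10 9 11)|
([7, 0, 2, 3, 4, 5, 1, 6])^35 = (0 1 6 7)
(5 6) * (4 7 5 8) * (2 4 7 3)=(2 4 3)(5 6 8 7)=[0, 1, 4, 2, 3, 6, 8, 5, 7]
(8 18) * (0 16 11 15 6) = (0 16 11 15 6)(8 18) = [16, 1, 2, 3, 4, 5, 0, 7, 18, 9, 10, 15, 12, 13, 14, 6, 11, 17, 8]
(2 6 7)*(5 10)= (2 6 7)(5 10)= [0, 1, 6, 3, 4, 10, 7, 2, 8, 9, 5]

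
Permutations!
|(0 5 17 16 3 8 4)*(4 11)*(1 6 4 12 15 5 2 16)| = |(0 2 16 3 8 11 12 15 5 17 1 6 4)| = 13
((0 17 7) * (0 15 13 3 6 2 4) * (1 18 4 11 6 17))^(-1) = (0 4 18 1)(2 6 11)(3 13 15 7 17)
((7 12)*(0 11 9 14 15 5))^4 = ((0 11 9 14 15 5)(7 12))^4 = (0 15 9)(5 14 11)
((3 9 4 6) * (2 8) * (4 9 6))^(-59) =((9)(2 8)(3 6))^(-59) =(9)(2 8)(3 6)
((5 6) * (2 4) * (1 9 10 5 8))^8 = (1 10 6)(5 8 9) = ((1 9 10 5 6 8)(2 4))^8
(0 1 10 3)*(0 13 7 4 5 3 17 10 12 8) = (0 1 12 8)(3 13 7 4 5)(10 17) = [1, 12, 2, 13, 5, 3, 6, 4, 0, 9, 17, 11, 8, 7, 14, 15, 16, 10]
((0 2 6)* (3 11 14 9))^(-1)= ((0 2 6)(3 11 14 9))^(-1)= (0 6 2)(3 9 14 11)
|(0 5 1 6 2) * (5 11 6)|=|(0 11 6 2)(1 5)|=4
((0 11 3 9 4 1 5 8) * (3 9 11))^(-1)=((0 3 11 9 4 1 5 8))^(-1)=(0 8 5 1 4 9 11 3)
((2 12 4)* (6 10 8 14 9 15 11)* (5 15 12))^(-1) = (2 4 12 9 14 8 10 6 11 15 5)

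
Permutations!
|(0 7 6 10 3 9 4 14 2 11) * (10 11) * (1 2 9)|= |(0 7 6 11)(1 2 10 3)(4 14 9)|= 12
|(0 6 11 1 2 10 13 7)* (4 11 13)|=20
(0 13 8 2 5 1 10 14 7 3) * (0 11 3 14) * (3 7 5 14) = (0 13 8 2 14 5 1 10)(3 11 7) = [13, 10, 14, 11, 4, 1, 6, 3, 2, 9, 0, 7, 12, 8, 5]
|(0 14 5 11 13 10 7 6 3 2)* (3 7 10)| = 14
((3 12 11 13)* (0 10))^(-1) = (0 10)(3 13 11 12)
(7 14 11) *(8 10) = (7 14 11)(8 10) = [0, 1, 2, 3, 4, 5, 6, 14, 10, 9, 8, 7, 12, 13, 11]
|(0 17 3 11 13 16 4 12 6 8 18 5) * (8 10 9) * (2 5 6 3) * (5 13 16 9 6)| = |(0 17 2 13 9 8 18 5)(3 11 16 4 12)(6 10)| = 40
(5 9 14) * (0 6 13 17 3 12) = (0 6 13 17 3 12)(5 9 14) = [6, 1, 2, 12, 4, 9, 13, 7, 8, 14, 10, 11, 0, 17, 5, 15, 16, 3]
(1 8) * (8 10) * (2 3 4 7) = [0, 10, 3, 4, 7, 5, 6, 2, 1, 9, 8] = (1 10 8)(2 3 4 7)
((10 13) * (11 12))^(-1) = ((10 13)(11 12))^(-1) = (10 13)(11 12)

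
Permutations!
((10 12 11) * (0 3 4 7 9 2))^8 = ((0 3 4 7 9 2)(10 12 11))^8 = (0 4 9)(2 3 7)(10 11 12)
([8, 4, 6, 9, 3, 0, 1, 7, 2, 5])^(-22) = [4, 0, 9, 2, 8, 1, 5, 7, 3, 6]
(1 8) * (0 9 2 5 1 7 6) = (0 9 2 5 1 8 7 6) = [9, 8, 5, 3, 4, 1, 0, 6, 7, 2]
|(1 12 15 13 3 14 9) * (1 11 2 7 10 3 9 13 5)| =|(1 12 15 5)(2 7 10 3 14 13 9 11)| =8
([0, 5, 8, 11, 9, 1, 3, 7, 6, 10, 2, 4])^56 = [0, 1, 2, 3, 4, 5, 6, 7, 8, 9, 10, 11]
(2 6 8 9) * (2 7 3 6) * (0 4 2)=[4, 1, 0, 6, 2, 5, 8, 3, 9, 7]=(0 4 2)(3 6 8 9 7)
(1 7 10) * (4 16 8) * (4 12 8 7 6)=[0, 6, 2, 3, 16, 5, 4, 10, 12, 9, 1, 11, 8, 13, 14, 15, 7]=(1 6 4 16 7 10)(8 12)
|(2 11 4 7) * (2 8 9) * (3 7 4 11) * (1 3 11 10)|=8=|(1 3 7 8 9 2 11 10)|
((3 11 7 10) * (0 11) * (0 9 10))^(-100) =(0 7 11)(3 10 9)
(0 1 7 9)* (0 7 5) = (0 1 5)(7 9) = [1, 5, 2, 3, 4, 0, 6, 9, 8, 7]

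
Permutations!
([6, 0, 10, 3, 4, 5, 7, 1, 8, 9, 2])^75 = [1, 7, 10, 3, 4, 5, 0, 6, 8, 9, 2]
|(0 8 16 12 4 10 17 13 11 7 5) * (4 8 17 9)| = 6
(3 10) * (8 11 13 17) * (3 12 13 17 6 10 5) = (3 5)(6 10 12 13)(8 11 17) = [0, 1, 2, 5, 4, 3, 10, 7, 11, 9, 12, 17, 13, 6, 14, 15, 16, 8]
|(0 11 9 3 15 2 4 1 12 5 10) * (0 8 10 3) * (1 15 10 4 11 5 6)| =30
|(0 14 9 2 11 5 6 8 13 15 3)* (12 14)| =|(0 12 14 9 2 11 5 6 8 13 15 3)| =12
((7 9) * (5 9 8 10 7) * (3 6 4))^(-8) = ((3 6 4)(5 9)(7 8 10))^(-8) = (3 6 4)(7 8 10)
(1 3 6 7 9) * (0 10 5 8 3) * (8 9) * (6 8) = (0 10 5 9 1)(3 8)(6 7) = [10, 0, 2, 8, 4, 9, 7, 6, 3, 1, 5]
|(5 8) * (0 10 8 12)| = |(0 10 8 5 12)| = 5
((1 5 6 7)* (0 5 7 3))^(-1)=((0 5 6 3)(1 7))^(-1)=(0 3 6 5)(1 7)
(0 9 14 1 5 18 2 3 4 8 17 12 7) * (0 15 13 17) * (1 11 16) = (0 9 14 11 16 1 5 18 2 3 4 8)(7 15 13 17 12) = [9, 5, 3, 4, 8, 18, 6, 15, 0, 14, 10, 16, 7, 17, 11, 13, 1, 12, 2]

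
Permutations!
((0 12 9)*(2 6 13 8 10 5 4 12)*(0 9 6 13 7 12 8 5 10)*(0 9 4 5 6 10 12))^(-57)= ((0 2 13 6 7)(4 8 9)(10 12))^(-57)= (0 6 2 7 13)(10 12)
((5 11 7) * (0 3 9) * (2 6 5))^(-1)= (0 9 3)(2 7 11 5 6)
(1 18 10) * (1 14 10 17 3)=(1 18 17 3)(10 14)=[0, 18, 2, 1, 4, 5, 6, 7, 8, 9, 14, 11, 12, 13, 10, 15, 16, 3, 17]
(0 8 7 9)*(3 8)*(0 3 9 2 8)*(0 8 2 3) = (0 9)(3 8 7) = [9, 1, 2, 8, 4, 5, 6, 3, 7, 0]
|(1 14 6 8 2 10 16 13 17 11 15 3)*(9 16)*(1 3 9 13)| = 12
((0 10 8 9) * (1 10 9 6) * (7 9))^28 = (10)(0 7 9)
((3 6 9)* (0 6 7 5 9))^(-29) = ((0 6)(3 7 5 9))^(-29) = (0 6)(3 9 5 7)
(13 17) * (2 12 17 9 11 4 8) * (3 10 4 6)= [0, 1, 12, 10, 8, 5, 3, 7, 2, 11, 4, 6, 17, 9, 14, 15, 16, 13]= (2 12 17 13 9 11 6 3 10 4 8)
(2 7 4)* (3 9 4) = (2 7 3 9 4) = [0, 1, 7, 9, 2, 5, 6, 3, 8, 4]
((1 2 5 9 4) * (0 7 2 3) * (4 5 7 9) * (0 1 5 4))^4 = (9)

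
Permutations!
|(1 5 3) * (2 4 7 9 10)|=|(1 5 3)(2 4 7 9 10)|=15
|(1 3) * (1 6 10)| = 4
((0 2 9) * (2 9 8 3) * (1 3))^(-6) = (9)(1 2)(3 8)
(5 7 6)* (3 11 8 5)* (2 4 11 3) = (2 4 11 8 5 7 6) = [0, 1, 4, 3, 11, 7, 2, 6, 5, 9, 10, 8]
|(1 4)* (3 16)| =2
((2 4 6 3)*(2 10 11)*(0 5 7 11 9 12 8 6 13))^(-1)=(0 13 4 2 11 7 5)(3 6 8 12 9 10)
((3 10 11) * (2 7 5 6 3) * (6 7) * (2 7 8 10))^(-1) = (2 3 6)(5 7 11 10 8)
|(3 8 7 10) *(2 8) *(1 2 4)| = |(1 2 8 7 10 3 4)| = 7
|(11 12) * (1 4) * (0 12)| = 6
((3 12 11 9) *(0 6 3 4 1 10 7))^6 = (0 4 3 10 11)(1 12 7 9 6)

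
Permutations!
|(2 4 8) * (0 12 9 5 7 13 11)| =|(0 12 9 5 7 13 11)(2 4 8)| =21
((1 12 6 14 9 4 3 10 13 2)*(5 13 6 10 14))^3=(1 6 2 10 13 12 5)(3 4 9 14)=((1 12 10 6 5 13 2)(3 14 9 4))^3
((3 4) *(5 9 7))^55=(3 4)(5 9 7)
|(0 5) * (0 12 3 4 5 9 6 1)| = 4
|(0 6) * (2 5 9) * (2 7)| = |(0 6)(2 5 9 7)| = 4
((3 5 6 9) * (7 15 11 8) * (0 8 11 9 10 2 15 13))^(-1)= ((0 8 7 13)(2 15 9 3 5 6 10))^(-1)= (0 13 7 8)(2 10 6 5 3 9 15)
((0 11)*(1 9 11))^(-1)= (0 11 9 1)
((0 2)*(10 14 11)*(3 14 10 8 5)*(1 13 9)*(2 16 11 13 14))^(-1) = ((0 16 11 8 5 3 2)(1 14 13 9))^(-1) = (0 2 3 5 8 11 16)(1 9 13 14)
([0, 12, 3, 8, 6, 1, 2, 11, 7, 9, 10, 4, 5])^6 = (12)(2 6 4 11 7 8 3)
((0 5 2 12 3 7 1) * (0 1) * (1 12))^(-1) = ((0 5 2 1 12 3 7))^(-1) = (0 7 3 12 1 2 5)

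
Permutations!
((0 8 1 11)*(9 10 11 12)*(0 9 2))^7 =((0 8 1 12 2)(9 10 11))^7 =(0 1 2 8 12)(9 10 11)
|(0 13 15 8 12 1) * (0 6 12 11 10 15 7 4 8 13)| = 21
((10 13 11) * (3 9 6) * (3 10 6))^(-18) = (6 13)(10 11) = ((3 9)(6 10 13 11))^(-18)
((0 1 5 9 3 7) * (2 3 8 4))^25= (0 3 4 9 1 7 2 8 5)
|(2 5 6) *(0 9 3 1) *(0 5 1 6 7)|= 8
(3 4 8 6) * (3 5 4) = [0, 1, 2, 3, 8, 4, 5, 7, 6] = (4 8 6 5)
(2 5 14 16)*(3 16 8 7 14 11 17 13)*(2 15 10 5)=[0, 1, 2, 16, 4, 11, 6, 14, 7, 9, 5, 17, 12, 3, 8, 10, 15, 13]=(3 16 15 10 5 11 17 13)(7 14 8)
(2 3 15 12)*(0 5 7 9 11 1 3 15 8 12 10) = (0 5 7 9 11 1 3 8 12 2 15 10) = [5, 3, 15, 8, 4, 7, 6, 9, 12, 11, 0, 1, 2, 13, 14, 10]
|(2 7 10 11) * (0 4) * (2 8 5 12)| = |(0 4)(2 7 10 11 8 5 12)| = 14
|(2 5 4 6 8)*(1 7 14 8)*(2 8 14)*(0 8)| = 6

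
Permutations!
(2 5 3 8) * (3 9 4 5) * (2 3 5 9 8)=(2 5 8 3)(4 9)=[0, 1, 5, 2, 9, 8, 6, 7, 3, 4]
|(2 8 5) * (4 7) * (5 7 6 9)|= |(2 8 7 4 6 9 5)|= 7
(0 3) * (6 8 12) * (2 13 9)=(0 3)(2 13 9)(6 8 12)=[3, 1, 13, 0, 4, 5, 8, 7, 12, 2, 10, 11, 6, 9]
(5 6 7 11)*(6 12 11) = (5 12 11)(6 7) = [0, 1, 2, 3, 4, 12, 7, 6, 8, 9, 10, 5, 11]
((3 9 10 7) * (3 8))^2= ((3 9 10 7 8))^2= (3 10 8 9 7)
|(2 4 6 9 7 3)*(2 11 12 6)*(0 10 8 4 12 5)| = |(0 10 8 4 2 12 6 9 7 3 11 5)| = 12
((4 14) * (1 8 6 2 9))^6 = (14)(1 8 6 2 9)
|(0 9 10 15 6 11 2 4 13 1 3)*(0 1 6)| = 20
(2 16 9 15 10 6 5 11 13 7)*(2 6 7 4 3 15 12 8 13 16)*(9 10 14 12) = (3 15 14 12 8 13 4)(5 11 16 10 7 6) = [0, 1, 2, 15, 3, 11, 5, 6, 13, 9, 7, 16, 8, 4, 12, 14, 10]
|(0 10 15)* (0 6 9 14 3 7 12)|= 9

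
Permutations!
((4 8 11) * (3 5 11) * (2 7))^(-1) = ((2 7)(3 5 11 4 8))^(-1) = (2 7)(3 8 4 11 5)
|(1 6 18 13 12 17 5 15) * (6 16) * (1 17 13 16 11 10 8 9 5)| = |(1 11 10 8 9 5 15 17)(6 18 16)(12 13)| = 24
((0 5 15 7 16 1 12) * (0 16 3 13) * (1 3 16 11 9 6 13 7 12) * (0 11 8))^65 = (3 16 7)(6 13 11 9)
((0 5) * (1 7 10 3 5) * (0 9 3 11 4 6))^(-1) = (0 6 4 11 10 7 1)(3 9 5)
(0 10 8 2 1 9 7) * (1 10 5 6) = [5, 9, 10, 3, 4, 6, 1, 0, 2, 7, 8] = (0 5 6 1 9 7)(2 10 8)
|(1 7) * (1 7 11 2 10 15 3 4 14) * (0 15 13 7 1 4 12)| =12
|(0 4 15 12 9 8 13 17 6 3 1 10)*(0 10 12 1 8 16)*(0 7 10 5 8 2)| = |(0 4 15 1 12 9 16 7 10 5 8 13 17 6 3 2)| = 16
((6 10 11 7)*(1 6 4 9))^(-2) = ((1 6 10 11 7 4 9))^(-2) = (1 4 11 6 9 7 10)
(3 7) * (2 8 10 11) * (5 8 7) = [0, 1, 7, 5, 4, 8, 6, 3, 10, 9, 11, 2] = (2 7 3 5 8 10 11)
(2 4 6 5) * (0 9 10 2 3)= (0 9 10 2 4 6 5 3)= [9, 1, 4, 0, 6, 3, 5, 7, 8, 10, 2]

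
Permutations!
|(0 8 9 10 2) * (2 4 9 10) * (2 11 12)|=8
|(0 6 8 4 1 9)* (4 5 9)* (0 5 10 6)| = |(1 4)(5 9)(6 8 10)| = 6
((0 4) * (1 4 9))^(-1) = ((0 9 1 4))^(-1) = (0 4 1 9)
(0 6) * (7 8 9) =(0 6)(7 8 9) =[6, 1, 2, 3, 4, 5, 0, 8, 9, 7]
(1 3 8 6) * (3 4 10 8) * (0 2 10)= (0 2 10 8 6 1 4)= [2, 4, 10, 3, 0, 5, 1, 7, 6, 9, 8]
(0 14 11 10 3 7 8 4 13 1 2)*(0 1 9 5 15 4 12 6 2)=(0 14 11 10 3 7 8 12 6 2 1)(4 13 9 5 15)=[14, 0, 1, 7, 13, 15, 2, 8, 12, 5, 3, 10, 6, 9, 11, 4]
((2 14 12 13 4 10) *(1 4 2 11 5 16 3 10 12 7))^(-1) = ((1 4 12 13 2 14 7)(3 10 11 5 16))^(-1) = (1 7 14 2 13 12 4)(3 16 5 11 10)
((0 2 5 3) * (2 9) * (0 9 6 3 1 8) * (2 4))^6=((0 6 3 9 4 2 5 1 8))^6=(0 5 9)(1 4 6)(2 3 8)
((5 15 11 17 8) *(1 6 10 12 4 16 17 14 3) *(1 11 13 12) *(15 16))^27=((1 6 10)(3 11 14)(4 15 13 12)(5 16 17 8))^27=(4 12 13 15)(5 8 17 16)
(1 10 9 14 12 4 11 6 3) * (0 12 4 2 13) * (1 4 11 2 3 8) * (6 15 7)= [12, 10, 13, 4, 2, 5, 8, 6, 1, 14, 9, 15, 3, 0, 11, 7]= (0 12 3 4 2 13)(1 10 9 14 11 15 7 6 8)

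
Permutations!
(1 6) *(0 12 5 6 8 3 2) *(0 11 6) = (0 12 5)(1 8 3 2 11 6) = [12, 8, 11, 2, 4, 0, 1, 7, 3, 9, 10, 6, 5]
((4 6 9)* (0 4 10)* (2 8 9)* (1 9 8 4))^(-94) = ((0 1 9 10)(2 4 6))^(-94) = (0 9)(1 10)(2 6 4)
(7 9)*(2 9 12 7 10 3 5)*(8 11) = [0, 1, 9, 5, 4, 2, 6, 12, 11, 10, 3, 8, 7] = (2 9 10 3 5)(7 12)(8 11)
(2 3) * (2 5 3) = (3 5) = [0, 1, 2, 5, 4, 3]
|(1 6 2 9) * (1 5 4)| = |(1 6 2 9 5 4)| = 6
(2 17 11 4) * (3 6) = (2 17 11 4)(3 6) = [0, 1, 17, 6, 2, 5, 3, 7, 8, 9, 10, 4, 12, 13, 14, 15, 16, 11]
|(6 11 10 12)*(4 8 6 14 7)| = 8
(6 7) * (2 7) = (2 7 6) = [0, 1, 7, 3, 4, 5, 2, 6]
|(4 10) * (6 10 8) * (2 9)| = 4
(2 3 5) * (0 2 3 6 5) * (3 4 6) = [2, 1, 3, 0, 6, 4, 5] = (0 2 3)(4 6 5)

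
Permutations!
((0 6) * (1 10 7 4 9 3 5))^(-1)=((0 6)(1 10 7 4 9 3 5))^(-1)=(0 6)(1 5 3 9 4 7 10)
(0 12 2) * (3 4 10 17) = (0 12 2)(3 4 10 17) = [12, 1, 0, 4, 10, 5, 6, 7, 8, 9, 17, 11, 2, 13, 14, 15, 16, 3]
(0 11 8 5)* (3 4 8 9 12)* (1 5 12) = (0 11 9 1 5)(3 4 8 12) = [11, 5, 2, 4, 8, 0, 6, 7, 12, 1, 10, 9, 3]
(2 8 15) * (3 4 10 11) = [0, 1, 8, 4, 10, 5, 6, 7, 15, 9, 11, 3, 12, 13, 14, 2] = (2 8 15)(3 4 10 11)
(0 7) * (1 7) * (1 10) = [10, 7, 2, 3, 4, 5, 6, 0, 8, 9, 1] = (0 10 1 7)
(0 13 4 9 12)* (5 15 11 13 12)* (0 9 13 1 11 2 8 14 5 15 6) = [12, 11, 8, 3, 13, 6, 0, 7, 14, 15, 10, 1, 9, 4, 5, 2] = (0 12 9 15 2 8 14 5 6)(1 11)(4 13)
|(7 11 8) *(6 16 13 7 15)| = |(6 16 13 7 11 8 15)| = 7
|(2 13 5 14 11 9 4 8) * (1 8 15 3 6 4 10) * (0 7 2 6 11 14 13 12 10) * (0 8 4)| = 26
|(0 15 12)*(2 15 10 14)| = 6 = |(0 10 14 2 15 12)|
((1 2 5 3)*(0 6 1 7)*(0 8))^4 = (0 5)(1 7)(2 8)(3 6)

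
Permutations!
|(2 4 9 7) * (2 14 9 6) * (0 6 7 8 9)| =6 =|(0 6 2 4 7 14)(8 9)|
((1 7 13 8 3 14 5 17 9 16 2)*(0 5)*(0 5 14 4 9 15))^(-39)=(0 14 5 17 15)(1 9 8)(2 4 13)(3 7 16)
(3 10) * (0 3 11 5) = (0 3 10 11 5) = [3, 1, 2, 10, 4, 0, 6, 7, 8, 9, 11, 5]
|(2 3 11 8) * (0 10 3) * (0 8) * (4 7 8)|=4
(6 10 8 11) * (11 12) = (6 10 8 12 11) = [0, 1, 2, 3, 4, 5, 10, 7, 12, 9, 8, 6, 11]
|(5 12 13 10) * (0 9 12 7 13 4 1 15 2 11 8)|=|(0 9 12 4 1 15 2 11 8)(5 7 13 10)|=36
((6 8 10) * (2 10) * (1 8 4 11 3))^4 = ((1 8 2 10 6 4 11 3))^4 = (1 6)(2 11)(3 10)(4 8)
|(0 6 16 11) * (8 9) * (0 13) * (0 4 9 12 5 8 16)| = 30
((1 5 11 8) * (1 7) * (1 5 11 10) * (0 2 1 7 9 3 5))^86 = ((0 2 1 11 8 9 3 5 10 7))^86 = (0 3 1 10 8)(2 5 11 7 9)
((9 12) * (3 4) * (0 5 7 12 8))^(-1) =(0 8 9 12 7 5)(3 4)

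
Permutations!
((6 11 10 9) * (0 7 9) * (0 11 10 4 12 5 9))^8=(4 12 5 9 6 10 11)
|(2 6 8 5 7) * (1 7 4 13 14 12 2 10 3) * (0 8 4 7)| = |(0 8 5 7 10 3 1)(2 6 4 13 14 12)| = 42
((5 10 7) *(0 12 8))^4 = (0 12 8)(5 10 7)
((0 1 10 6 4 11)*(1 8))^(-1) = ((0 8 1 10 6 4 11))^(-1) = (0 11 4 6 10 1 8)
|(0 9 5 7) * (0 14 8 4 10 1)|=|(0 9 5 7 14 8 4 10 1)|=9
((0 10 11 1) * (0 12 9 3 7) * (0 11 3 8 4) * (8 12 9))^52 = (0 3 11 9 8)(1 12 4 10 7)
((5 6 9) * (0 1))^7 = ((0 1)(5 6 9))^7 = (0 1)(5 6 9)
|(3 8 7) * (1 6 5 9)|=12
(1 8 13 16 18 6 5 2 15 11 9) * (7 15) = (1 8 13 16 18 6 5 2 7 15 11 9) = [0, 8, 7, 3, 4, 2, 5, 15, 13, 1, 10, 9, 12, 16, 14, 11, 18, 17, 6]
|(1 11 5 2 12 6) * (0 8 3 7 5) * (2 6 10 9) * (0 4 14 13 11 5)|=|(0 8 3 7)(1 5 6)(2 12 10 9)(4 14 13 11)|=12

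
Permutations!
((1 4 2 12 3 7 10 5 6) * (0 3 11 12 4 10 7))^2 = ((0 3)(1 10 5 6)(2 4)(11 12))^2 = (12)(1 5)(6 10)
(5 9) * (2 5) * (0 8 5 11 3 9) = (0 8 5)(2 11 3 9) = [8, 1, 11, 9, 4, 0, 6, 7, 5, 2, 10, 3]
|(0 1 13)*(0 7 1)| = |(1 13 7)| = 3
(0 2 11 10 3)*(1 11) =(0 2 1 11 10 3) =[2, 11, 1, 0, 4, 5, 6, 7, 8, 9, 3, 10]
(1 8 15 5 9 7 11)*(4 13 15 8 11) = [0, 11, 2, 3, 13, 9, 6, 4, 8, 7, 10, 1, 12, 15, 14, 5] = (1 11)(4 13 15 5 9 7)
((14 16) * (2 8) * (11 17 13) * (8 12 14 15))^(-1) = (2 8 15 16 14 12)(11 13 17)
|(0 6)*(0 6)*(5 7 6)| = 3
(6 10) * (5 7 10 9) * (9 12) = (5 7 10 6 12 9) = [0, 1, 2, 3, 4, 7, 12, 10, 8, 5, 6, 11, 9]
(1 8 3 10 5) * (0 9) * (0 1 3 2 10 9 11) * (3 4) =(0 11)(1 8 2 10 5 4 3 9) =[11, 8, 10, 9, 3, 4, 6, 7, 2, 1, 5, 0]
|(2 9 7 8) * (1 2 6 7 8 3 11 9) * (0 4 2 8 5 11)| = 24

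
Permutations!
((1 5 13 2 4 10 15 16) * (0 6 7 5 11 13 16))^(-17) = (0 13 7 4 16 15 11 6 2 5 10 1)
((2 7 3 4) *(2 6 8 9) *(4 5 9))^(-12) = ((2 7 3 5 9)(4 6 8))^(-12) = (2 5 7 9 3)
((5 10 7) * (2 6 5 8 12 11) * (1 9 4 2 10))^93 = (1 2)(4 5)(6 9)(7 11 8 10 12)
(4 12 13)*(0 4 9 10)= (0 4 12 13 9 10)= [4, 1, 2, 3, 12, 5, 6, 7, 8, 10, 0, 11, 13, 9]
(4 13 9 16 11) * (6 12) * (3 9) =(3 9 16 11 4 13)(6 12) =[0, 1, 2, 9, 13, 5, 12, 7, 8, 16, 10, 4, 6, 3, 14, 15, 11]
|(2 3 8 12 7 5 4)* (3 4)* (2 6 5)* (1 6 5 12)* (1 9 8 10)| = 18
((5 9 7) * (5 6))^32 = (9)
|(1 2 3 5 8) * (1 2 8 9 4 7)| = 8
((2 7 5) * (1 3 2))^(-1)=((1 3 2 7 5))^(-1)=(1 5 7 2 3)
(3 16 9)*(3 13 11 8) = (3 16 9 13 11 8) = [0, 1, 2, 16, 4, 5, 6, 7, 3, 13, 10, 8, 12, 11, 14, 15, 9]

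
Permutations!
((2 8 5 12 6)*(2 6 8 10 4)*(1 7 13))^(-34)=(1 13 7)(2 4 10)(5 8 12)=((1 7 13)(2 10 4)(5 12 8))^(-34)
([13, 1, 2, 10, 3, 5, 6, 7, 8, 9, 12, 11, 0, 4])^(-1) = (0 12 10 3 4 13)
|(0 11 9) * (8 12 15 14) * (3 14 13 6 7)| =|(0 11 9)(3 14 8 12 15 13 6 7)| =24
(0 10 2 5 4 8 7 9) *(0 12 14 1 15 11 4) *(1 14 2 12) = [10, 15, 5, 3, 8, 0, 6, 9, 7, 1, 12, 4, 2, 13, 14, 11] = (0 10 12 2 5)(1 15 11 4 8 7 9)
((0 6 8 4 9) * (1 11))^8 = ((0 6 8 4 9)(1 11))^8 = (11)(0 4 6 9 8)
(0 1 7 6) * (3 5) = (0 1 7 6)(3 5) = [1, 7, 2, 5, 4, 3, 0, 6]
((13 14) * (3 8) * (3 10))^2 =(14)(3 10 8)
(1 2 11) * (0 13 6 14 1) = (0 13 6 14 1 2 11) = [13, 2, 11, 3, 4, 5, 14, 7, 8, 9, 10, 0, 12, 6, 1]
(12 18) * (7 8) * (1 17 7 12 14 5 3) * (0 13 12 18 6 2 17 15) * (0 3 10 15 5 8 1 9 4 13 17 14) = (0 17 7 1 5 10 15 3 9 4 13 12 6 2 14 8 18) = [17, 5, 14, 9, 13, 10, 2, 1, 18, 4, 15, 11, 6, 12, 8, 3, 16, 7, 0]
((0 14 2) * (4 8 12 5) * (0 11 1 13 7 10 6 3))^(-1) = ((0 14 2 11 1 13 7 10 6 3)(4 8 12 5))^(-1) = (0 3 6 10 7 13 1 11 2 14)(4 5 12 8)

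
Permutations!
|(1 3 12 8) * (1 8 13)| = |(1 3 12 13)| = 4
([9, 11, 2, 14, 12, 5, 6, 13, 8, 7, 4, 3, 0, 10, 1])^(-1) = (0 12 4 10 13 7 9)(1 14 3 11)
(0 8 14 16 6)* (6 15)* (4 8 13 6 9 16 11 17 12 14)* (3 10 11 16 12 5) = (0 13 6)(3 10 11 17 5)(4 8)(9 12 14 16 15) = [13, 1, 2, 10, 8, 3, 0, 7, 4, 12, 11, 17, 14, 6, 16, 9, 15, 5]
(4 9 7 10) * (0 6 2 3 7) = (0 6 2 3 7 10 4 9) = [6, 1, 3, 7, 9, 5, 2, 10, 8, 0, 4]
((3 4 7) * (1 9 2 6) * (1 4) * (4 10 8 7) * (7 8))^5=((1 9 2 6 10 7 3))^5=(1 7 6 9 3 10 2)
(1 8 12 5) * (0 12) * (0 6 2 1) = (0 12 5)(1 8 6 2) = [12, 8, 1, 3, 4, 0, 2, 7, 6, 9, 10, 11, 5]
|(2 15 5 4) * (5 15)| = 3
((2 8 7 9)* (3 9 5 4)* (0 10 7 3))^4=(0 4 5 7 10)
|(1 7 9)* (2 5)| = 6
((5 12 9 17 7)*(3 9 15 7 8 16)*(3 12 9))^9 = ((5 9 17 8 16 12 15 7))^9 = (5 9 17 8 16 12 15 7)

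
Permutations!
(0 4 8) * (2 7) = (0 4 8)(2 7) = [4, 1, 7, 3, 8, 5, 6, 2, 0]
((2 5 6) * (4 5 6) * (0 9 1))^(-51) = ((0 9 1)(2 6)(4 5))^(-51) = (9)(2 6)(4 5)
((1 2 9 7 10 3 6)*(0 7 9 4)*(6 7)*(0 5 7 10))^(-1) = (0 7 5 4 2 1 6)(3 10)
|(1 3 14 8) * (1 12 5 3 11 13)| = 15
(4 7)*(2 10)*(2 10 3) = (10)(2 3)(4 7) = [0, 1, 3, 2, 7, 5, 6, 4, 8, 9, 10]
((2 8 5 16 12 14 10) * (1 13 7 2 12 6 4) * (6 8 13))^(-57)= (16)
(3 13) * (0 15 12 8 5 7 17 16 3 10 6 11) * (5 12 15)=(0 5 7 17 16 3 13 10 6 11)(8 12)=[5, 1, 2, 13, 4, 7, 11, 17, 12, 9, 6, 0, 8, 10, 14, 15, 3, 16]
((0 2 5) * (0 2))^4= ((2 5))^4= (5)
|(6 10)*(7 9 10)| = 4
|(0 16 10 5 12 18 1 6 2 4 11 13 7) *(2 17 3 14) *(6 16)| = 30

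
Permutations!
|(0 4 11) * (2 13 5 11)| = 6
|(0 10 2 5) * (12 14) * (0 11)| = |(0 10 2 5 11)(12 14)| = 10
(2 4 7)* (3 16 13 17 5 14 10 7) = (2 4 3 16 13 17 5 14 10 7) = [0, 1, 4, 16, 3, 14, 6, 2, 8, 9, 7, 11, 12, 17, 10, 15, 13, 5]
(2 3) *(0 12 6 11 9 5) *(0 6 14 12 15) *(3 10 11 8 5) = (0 15)(2 10 11 9 3)(5 6 8)(12 14) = [15, 1, 10, 2, 4, 6, 8, 7, 5, 3, 11, 9, 14, 13, 12, 0]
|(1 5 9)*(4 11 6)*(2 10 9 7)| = |(1 5 7 2 10 9)(4 11 6)| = 6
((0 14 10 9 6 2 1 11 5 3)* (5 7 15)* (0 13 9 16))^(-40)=((0 14 10 16)(1 11 7 15 5 3 13 9 6 2))^(-40)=(16)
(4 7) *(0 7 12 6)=[7, 1, 2, 3, 12, 5, 0, 4, 8, 9, 10, 11, 6]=(0 7 4 12 6)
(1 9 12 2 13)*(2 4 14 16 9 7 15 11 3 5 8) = (1 7 15 11 3 5 8 2 13)(4 14 16 9 12) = [0, 7, 13, 5, 14, 8, 6, 15, 2, 12, 10, 3, 4, 1, 16, 11, 9]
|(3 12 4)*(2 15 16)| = 3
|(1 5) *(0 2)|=|(0 2)(1 5)|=2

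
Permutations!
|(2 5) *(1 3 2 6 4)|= |(1 3 2 5 6 4)|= 6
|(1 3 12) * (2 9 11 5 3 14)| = |(1 14 2 9 11 5 3 12)| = 8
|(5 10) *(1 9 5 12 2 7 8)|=8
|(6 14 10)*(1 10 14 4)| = |(14)(1 10 6 4)| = 4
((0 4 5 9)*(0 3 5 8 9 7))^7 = ((0 4 8 9 3 5 7))^7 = (9)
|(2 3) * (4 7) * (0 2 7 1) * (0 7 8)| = 12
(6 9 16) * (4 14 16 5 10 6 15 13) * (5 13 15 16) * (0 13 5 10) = (16)(0 13 4 14 10 6 9 5) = [13, 1, 2, 3, 14, 0, 9, 7, 8, 5, 6, 11, 12, 4, 10, 15, 16]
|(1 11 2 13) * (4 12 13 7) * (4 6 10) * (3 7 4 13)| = 10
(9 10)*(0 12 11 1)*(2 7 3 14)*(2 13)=[12, 0, 7, 14, 4, 5, 6, 3, 8, 10, 9, 1, 11, 2, 13]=(0 12 11 1)(2 7 3 14 13)(9 10)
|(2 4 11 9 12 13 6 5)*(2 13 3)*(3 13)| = |(2 4 11 9 12 13 6 5 3)| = 9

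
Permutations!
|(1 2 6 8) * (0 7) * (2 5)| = 10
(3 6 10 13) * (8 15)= (3 6 10 13)(8 15)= [0, 1, 2, 6, 4, 5, 10, 7, 15, 9, 13, 11, 12, 3, 14, 8]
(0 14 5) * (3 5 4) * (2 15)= (0 14 4 3 5)(2 15)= [14, 1, 15, 5, 3, 0, 6, 7, 8, 9, 10, 11, 12, 13, 4, 2]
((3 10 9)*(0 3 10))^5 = ((0 3)(9 10))^5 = (0 3)(9 10)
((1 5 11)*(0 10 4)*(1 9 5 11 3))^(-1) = (0 4 10)(1 3 5 9 11)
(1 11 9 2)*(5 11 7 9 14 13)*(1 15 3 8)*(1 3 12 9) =[0, 7, 15, 8, 4, 11, 6, 1, 3, 2, 10, 14, 9, 5, 13, 12] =(1 7)(2 15 12 9)(3 8)(5 11 14 13)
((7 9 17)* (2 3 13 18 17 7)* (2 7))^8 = (2 3 13 18 17 7 9)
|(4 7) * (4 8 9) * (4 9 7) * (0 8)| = |(9)(0 8 7)| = 3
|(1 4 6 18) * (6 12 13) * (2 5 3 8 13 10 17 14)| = 13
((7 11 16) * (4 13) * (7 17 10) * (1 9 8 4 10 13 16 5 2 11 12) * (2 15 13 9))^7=(1 7 13 5 2 12 10 15 11)(4 17 8 16 9)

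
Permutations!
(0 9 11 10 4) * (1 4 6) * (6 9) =(0 6 1 4)(9 11 10) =[6, 4, 2, 3, 0, 5, 1, 7, 8, 11, 9, 10]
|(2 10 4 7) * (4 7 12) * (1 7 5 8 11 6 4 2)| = 8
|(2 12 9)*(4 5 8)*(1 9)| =|(1 9 2 12)(4 5 8)| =12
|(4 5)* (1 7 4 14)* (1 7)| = |(4 5 14 7)| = 4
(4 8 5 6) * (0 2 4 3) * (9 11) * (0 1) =(0 2 4 8 5 6 3 1)(9 11) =[2, 0, 4, 1, 8, 6, 3, 7, 5, 11, 10, 9]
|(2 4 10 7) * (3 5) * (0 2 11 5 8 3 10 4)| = 4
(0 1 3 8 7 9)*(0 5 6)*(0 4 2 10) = [1, 3, 10, 8, 2, 6, 4, 9, 7, 5, 0] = (0 1 3 8 7 9 5 6 4 2 10)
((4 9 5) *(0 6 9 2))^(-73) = ((0 6 9 5 4 2))^(-73) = (0 2 4 5 9 6)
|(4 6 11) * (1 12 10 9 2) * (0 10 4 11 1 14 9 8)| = 12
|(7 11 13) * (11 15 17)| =5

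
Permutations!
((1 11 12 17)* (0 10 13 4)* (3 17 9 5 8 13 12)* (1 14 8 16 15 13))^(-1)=(0 4 13 15 16 5 9 12 10)(1 8 14 17 3 11)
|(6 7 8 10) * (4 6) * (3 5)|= |(3 5)(4 6 7 8 10)|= 10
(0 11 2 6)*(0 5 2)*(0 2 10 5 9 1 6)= (0 11 2)(1 6 9)(5 10)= [11, 6, 0, 3, 4, 10, 9, 7, 8, 1, 5, 2]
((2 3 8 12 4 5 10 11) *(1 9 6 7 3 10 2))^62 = ((1 9 6 7 3 8 12 4 5 2 10 11))^62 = (1 6 3 12 5 10)(2 11 9 7 8 4)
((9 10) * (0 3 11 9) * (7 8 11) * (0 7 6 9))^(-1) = ((0 3 6 9 10 7 8 11))^(-1) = (0 11 8 7 10 9 6 3)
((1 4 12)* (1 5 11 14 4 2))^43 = (1 2)(4 11 12 14 5)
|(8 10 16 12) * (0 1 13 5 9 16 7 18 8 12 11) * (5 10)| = |(0 1 13 10 7 18 8 5 9 16 11)| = 11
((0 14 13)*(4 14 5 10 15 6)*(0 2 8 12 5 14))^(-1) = (0 4 6 15 10 5 12 8 2 13 14)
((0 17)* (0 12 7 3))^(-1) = (0 3 7 12 17)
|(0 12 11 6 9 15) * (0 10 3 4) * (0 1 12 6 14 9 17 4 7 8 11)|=|(0 6 17 4 1 12)(3 7 8 11 14 9 15 10)|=24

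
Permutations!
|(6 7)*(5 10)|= |(5 10)(6 7)|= 2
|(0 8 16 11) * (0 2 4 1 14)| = 8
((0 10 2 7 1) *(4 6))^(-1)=(0 1 7 2 10)(4 6)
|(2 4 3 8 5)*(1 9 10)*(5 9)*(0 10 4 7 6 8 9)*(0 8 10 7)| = 21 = |(0 7 6 10 1 5 2)(3 9 4)|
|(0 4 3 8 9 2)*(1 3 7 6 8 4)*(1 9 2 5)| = |(0 9 5 1 3 4 7 6 8 2)| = 10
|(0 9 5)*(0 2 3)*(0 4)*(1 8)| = |(0 9 5 2 3 4)(1 8)| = 6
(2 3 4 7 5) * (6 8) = (2 3 4 7 5)(6 8) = [0, 1, 3, 4, 7, 2, 8, 5, 6]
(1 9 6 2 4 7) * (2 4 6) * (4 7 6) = (1 9 2 4 6 7) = [0, 9, 4, 3, 6, 5, 7, 1, 8, 2]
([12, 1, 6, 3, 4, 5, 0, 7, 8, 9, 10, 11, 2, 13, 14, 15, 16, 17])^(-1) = [6, 1, 12, 3, 4, 5, 2, 7, 8, 9, 10, 11, 0, 13, 14, 15, 16, 17]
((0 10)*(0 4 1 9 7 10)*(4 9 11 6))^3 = (1 4 6 11)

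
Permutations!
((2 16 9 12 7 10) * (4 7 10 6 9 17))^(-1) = ((2 16 17 4 7 6 9 12 10))^(-1) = (2 10 12 9 6 7 4 17 16)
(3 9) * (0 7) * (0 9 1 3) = (0 7 9)(1 3) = [7, 3, 2, 1, 4, 5, 6, 9, 8, 0]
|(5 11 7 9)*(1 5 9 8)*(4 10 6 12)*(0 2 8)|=28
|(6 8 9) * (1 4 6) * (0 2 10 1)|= |(0 2 10 1 4 6 8 9)|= 8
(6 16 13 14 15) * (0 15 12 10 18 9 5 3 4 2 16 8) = (0 15 6 8)(2 16 13 14 12 10 18 9 5 3 4) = [15, 1, 16, 4, 2, 3, 8, 7, 0, 5, 18, 11, 10, 14, 12, 6, 13, 17, 9]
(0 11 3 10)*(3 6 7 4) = [11, 1, 2, 10, 3, 5, 7, 4, 8, 9, 0, 6] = (0 11 6 7 4 3 10)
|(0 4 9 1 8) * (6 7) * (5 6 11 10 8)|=10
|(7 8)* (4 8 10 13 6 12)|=|(4 8 7 10 13 6 12)|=7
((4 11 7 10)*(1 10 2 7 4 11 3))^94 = (1 3 4 11 10)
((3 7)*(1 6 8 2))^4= ((1 6 8 2)(3 7))^4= (8)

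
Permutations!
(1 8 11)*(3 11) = (1 8 3 11) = [0, 8, 2, 11, 4, 5, 6, 7, 3, 9, 10, 1]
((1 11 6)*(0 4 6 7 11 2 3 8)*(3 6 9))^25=((0 4 9 3 8)(1 2 6)(7 11))^25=(1 2 6)(7 11)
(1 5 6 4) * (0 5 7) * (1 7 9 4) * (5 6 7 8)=(0 6 1 9 4 8 5 7)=[6, 9, 2, 3, 8, 7, 1, 0, 5, 4]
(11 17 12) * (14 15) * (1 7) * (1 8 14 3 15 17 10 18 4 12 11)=(1 7 8 14 17 11 10 18 4 12)(3 15)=[0, 7, 2, 15, 12, 5, 6, 8, 14, 9, 18, 10, 1, 13, 17, 3, 16, 11, 4]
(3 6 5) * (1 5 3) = (1 5)(3 6) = [0, 5, 2, 6, 4, 1, 3]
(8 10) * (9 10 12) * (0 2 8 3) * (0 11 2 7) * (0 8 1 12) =(0 7 8)(1 12 9 10 3 11 2) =[7, 12, 1, 11, 4, 5, 6, 8, 0, 10, 3, 2, 9]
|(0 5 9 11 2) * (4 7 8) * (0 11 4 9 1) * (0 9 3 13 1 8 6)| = |(0 5 8 3 13 1 9 4 7 6)(2 11)| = 10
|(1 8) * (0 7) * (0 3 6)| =|(0 7 3 6)(1 8)| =4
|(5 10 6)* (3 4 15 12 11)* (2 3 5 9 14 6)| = |(2 3 4 15 12 11 5 10)(6 9 14)| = 24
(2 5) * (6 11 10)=(2 5)(6 11 10)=[0, 1, 5, 3, 4, 2, 11, 7, 8, 9, 6, 10]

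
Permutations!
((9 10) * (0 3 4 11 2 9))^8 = ((0 3 4 11 2 9 10))^8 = (0 3 4 11 2 9 10)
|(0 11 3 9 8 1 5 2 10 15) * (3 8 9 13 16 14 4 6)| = 24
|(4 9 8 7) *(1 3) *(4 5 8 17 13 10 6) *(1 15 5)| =6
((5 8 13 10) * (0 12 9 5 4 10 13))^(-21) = (13)(0 8 5 9 12)(4 10)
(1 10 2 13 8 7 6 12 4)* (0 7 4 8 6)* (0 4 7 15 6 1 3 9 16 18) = (0 15 6 12 8 7 4 3 9 16 18)(1 10 2 13) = [15, 10, 13, 9, 3, 5, 12, 4, 7, 16, 2, 11, 8, 1, 14, 6, 18, 17, 0]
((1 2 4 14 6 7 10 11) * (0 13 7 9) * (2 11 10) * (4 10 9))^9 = (14)(0 2)(1 11)(7 9)(10 13)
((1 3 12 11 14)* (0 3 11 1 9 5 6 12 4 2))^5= ((0 3 4 2)(1 11 14 9 5 6 12))^5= (0 3 4 2)(1 6 9 11 12 5 14)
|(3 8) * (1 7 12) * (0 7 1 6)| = 4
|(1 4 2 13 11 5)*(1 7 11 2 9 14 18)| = |(1 4 9 14 18)(2 13)(5 7 11)| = 30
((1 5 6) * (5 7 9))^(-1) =((1 7 9 5 6))^(-1) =(1 6 5 9 7)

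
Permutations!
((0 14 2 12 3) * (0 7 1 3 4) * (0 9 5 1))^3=(0 12 5 7 2 9 3 14 4 1)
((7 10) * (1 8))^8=(10)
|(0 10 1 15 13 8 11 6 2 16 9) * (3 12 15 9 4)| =20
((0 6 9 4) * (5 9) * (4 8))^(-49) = ((0 6 5 9 8 4))^(-49) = (0 4 8 9 5 6)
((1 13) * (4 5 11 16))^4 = (16)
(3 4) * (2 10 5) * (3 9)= (2 10 5)(3 4 9)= [0, 1, 10, 4, 9, 2, 6, 7, 8, 3, 5]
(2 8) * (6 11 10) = [0, 1, 8, 3, 4, 5, 11, 7, 2, 9, 6, 10] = (2 8)(6 11 10)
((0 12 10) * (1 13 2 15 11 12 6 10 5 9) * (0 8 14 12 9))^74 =((0 6 10 8 14 12 5)(1 13 2 15 11 9))^74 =(0 14 6 12 10 5 8)(1 2 11)(9 13 15)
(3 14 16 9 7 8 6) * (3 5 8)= [0, 1, 2, 14, 4, 8, 5, 3, 6, 7, 10, 11, 12, 13, 16, 15, 9]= (3 14 16 9 7)(5 8 6)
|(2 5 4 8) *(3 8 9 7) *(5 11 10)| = |(2 11 10 5 4 9 7 3 8)| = 9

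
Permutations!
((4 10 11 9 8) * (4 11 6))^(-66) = (11)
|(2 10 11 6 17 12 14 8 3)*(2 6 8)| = 9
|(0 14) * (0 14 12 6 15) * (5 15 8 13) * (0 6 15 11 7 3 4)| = |(0 12 15 6 8 13 5 11 7 3 4)| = 11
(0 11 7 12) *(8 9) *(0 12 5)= (12)(0 11 7 5)(8 9)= [11, 1, 2, 3, 4, 0, 6, 5, 9, 8, 10, 7, 12]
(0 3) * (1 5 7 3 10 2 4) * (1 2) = [10, 5, 4, 0, 2, 7, 6, 3, 8, 9, 1] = (0 10 1 5 7 3)(2 4)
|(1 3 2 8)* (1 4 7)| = |(1 3 2 8 4 7)| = 6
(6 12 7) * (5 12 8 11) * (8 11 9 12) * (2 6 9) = (2 6 11 5 8)(7 9 12) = [0, 1, 6, 3, 4, 8, 11, 9, 2, 12, 10, 5, 7]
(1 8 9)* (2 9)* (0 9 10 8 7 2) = (0 9 1 7 2 10 8) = [9, 7, 10, 3, 4, 5, 6, 2, 0, 1, 8]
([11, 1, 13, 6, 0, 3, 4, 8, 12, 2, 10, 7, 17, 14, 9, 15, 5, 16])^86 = (0 6 5 17 8 11 4 3 16 12 7)(2 14)(9 13)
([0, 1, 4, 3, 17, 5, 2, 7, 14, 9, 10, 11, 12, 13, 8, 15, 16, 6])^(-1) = (2 6 17 4)(8 14)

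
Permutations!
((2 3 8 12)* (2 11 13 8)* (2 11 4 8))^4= (13)(4 8 12)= ((2 3 11 13)(4 8 12))^4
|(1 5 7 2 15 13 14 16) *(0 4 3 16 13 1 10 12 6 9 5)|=|(0 4 3 16 10 12 6 9 5 7 2 15 1)(13 14)|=26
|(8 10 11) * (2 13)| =|(2 13)(8 10 11)| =6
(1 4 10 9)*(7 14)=[0, 4, 2, 3, 10, 5, 6, 14, 8, 1, 9, 11, 12, 13, 7]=(1 4 10 9)(7 14)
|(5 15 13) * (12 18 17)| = 3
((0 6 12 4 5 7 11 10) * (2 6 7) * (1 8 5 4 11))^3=(0 8 6 10 1 2 11 7 5 12)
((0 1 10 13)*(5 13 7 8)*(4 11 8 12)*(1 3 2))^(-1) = ((0 3 2 1 10 7 12 4 11 8 5 13))^(-1) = (0 13 5 8 11 4 12 7 10 1 2 3)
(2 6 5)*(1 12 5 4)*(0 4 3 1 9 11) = (0 4 9 11)(1 12 5 2 6 3) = [4, 12, 6, 1, 9, 2, 3, 7, 8, 11, 10, 0, 5]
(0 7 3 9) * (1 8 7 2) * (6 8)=(0 2 1 6 8 7 3 9)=[2, 6, 1, 9, 4, 5, 8, 3, 7, 0]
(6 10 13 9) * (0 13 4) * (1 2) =(0 13 9 6 10 4)(1 2) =[13, 2, 1, 3, 0, 5, 10, 7, 8, 6, 4, 11, 12, 9]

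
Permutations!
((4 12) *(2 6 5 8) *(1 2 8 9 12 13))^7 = (1 13 4 12 9 5 6 2)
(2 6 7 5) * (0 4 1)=(0 4 1)(2 6 7 5)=[4, 0, 6, 3, 1, 2, 7, 5]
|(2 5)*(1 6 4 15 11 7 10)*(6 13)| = 8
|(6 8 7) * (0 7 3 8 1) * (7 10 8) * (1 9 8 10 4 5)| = |(10)(0 4 5 1)(3 7 6 9 8)| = 20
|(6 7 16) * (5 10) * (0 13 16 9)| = |(0 13 16 6 7 9)(5 10)| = 6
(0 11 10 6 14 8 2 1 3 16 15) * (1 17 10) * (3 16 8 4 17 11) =(0 3 8 2 11 1 16 15)(4 17 10 6 14) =[3, 16, 11, 8, 17, 5, 14, 7, 2, 9, 6, 1, 12, 13, 4, 0, 15, 10]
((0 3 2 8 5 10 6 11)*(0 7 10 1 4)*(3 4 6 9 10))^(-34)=(1 8 3 11)(2 7 6 5)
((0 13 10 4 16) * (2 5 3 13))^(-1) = (0 16 4 10 13 3 5 2)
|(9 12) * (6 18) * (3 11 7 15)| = 4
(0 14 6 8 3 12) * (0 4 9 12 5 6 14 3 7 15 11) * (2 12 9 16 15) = (0 3 5 6 8 7 2 12 4 16 15 11) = [3, 1, 12, 5, 16, 6, 8, 2, 7, 9, 10, 0, 4, 13, 14, 11, 15]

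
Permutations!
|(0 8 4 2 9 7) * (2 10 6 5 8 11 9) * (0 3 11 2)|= 20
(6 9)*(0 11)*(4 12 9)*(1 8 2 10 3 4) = (0 11)(1 8 2 10 3 4 12 9 6) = [11, 8, 10, 4, 12, 5, 1, 7, 2, 6, 3, 0, 9]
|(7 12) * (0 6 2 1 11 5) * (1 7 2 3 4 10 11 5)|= 24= |(0 6 3 4 10 11 1 5)(2 7 12)|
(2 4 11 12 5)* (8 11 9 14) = (2 4 9 14 8 11 12 5) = [0, 1, 4, 3, 9, 2, 6, 7, 11, 14, 10, 12, 5, 13, 8]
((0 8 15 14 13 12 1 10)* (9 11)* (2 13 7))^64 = (0 7 1 15 13)(2 10 14 12 8)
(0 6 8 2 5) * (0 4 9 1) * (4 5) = [6, 0, 4, 3, 9, 5, 8, 7, 2, 1] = (0 6 8 2 4 9 1)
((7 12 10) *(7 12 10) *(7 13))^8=((7 10 12 13))^8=(13)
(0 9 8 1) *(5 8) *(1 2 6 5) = [9, 0, 6, 3, 4, 8, 5, 7, 2, 1] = (0 9 1)(2 6 5 8)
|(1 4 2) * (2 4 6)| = |(1 6 2)| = 3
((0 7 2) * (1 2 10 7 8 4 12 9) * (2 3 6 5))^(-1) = (0 2 5 6 3 1 9 12 4 8)(7 10)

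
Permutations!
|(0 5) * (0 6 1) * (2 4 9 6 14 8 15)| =|(0 5 14 8 15 2 4 9 6 1)| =10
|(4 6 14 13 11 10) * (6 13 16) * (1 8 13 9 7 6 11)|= 24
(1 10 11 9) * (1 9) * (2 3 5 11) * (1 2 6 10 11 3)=(1 11 2)(3 5)(6 10)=[0, 11, 1, 5, 4, 3, 10, 7, 8, 9, 6, 2]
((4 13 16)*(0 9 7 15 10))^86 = ((0 9 7 15 10)(4 13 16))^86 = (0 9 7 15 10)(4 16 13)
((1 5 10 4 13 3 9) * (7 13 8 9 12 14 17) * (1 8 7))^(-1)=((1 5 10 4 7 13 3 12 14 17)(8 9))^(-1)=(1 17 14 12 3 13 7 4 10 5)(8 9)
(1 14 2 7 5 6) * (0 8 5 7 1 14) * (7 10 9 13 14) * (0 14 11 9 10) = (0 8 5 6 7)(1 14 2)(9 13 11) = [8, 14, 1, 3, 4, 6, 7, 0, 5, 13, 10, 9, 12, 11, 2]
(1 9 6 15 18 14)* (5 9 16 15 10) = (1 16 15 18 14)(5 9 6 10) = [0, 16, 2, 3, 4, 9, 10, 7, 8, 6, 5, 11, 12, 13, 1, 18, 15, 17, 14]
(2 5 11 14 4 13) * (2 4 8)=(2 5 11 14 8)(4 13)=[0, 1, 5, 3, 13, 11, 6, 7, 2, 9, 10, 14, 12, 4, 8]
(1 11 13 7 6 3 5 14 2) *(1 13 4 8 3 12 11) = [0, 1, 13, 5, 8, 14, 12, 6, 3, 9, 10, 4, 11, 7, 2] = (2 13 7 6 12 11 4 8 3 5 14)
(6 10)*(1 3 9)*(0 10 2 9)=(0 10 6 2 9 1 3)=[10, 3, 9, 0, 4, 5, 2, 7, 8, 1, 6]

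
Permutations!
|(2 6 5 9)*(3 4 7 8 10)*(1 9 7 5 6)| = 6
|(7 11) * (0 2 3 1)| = 4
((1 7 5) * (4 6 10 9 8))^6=((1 7 5)(4 6 10 9 8))^6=(4 6 10 9 8)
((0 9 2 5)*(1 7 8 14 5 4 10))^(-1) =((0 9 2 4 10 1 7 8 14 5))^(-1) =(0 5 14 8 7 1 10 4 2 9)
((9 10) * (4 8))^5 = ((4 8)(9 10))^5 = (4 8)(9 10)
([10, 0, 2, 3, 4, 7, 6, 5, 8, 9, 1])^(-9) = (10)(5 7)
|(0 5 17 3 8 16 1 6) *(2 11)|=8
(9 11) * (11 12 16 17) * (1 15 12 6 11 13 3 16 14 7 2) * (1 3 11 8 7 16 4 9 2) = (1 15 12 14 16 17 13 11 2 3 4 9 6 8 7) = [0, 15, 3, 4, 9, 5, 8, 1, 7, 6, 10, 2, 14, 11, 16, 12, 17, 13]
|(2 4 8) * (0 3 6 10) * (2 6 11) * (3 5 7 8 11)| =6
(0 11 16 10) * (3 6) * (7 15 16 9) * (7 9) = [11, 1, 2, 6, 4, 5, 3, 15, 8, 9, 0, 7, 12, 13, 14, 16, 10] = (0 11 7 15 16 10)(3 6)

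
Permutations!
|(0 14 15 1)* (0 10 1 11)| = 4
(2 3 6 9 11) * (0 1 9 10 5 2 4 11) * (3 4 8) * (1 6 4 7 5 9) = (0 6 10 9)(2 7 5)(3 4 11 8) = [6, 1, 7, 4, 11, 2, 10, 5, 3, 0, 9, 8]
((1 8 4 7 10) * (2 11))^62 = ((1 8 4 7 10)(2 11))^62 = (11)(1 4 10 8 7)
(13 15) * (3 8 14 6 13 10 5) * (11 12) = [0, 1, 2, 8, 4, 3, 13, 7, 14, 9, 5, 12, 11, 15, 6, 10] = (3 8 14 6 13 15 10 5)(11 12)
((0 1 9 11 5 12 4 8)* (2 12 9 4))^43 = ((0 1 4 8)(2 12)(5 9 11))^43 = (0 8 4 1)(2 12)(5 9 11)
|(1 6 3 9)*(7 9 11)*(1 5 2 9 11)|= 6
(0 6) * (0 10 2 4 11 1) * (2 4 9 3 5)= [6, 0, 9, 5, 11, 2, 10, 7, 8, 3, 4, 1]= (0 6 10 4 11 1)(2 9 3 5)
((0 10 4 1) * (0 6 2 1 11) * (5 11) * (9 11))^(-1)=(0 11 9 5 4 10)(1 2 6)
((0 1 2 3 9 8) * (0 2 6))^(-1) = ((0 1 6)(2 3 9 8))^(-1) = (0 6 1)(2 8 9 3)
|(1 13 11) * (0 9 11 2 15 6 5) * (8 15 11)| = |(0 9 8 15 6 5)(1 13 2 11)| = 12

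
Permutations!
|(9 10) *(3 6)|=2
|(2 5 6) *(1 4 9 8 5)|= |(1 4 9 8 5 6 2)|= 7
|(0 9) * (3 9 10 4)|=5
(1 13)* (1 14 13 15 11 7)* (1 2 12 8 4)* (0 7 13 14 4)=(0 7 2 12 8)(1 15 11 13 4)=[7, 15, 12, 3, 1, 5, 6, 2, 0, 9, 10, 13, 8, 4, 14, 11]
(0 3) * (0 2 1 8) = (0 3 2 1 8) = [3, 8, 1, 2, 4, 5, 6, 7, 0]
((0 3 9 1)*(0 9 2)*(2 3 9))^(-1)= (0 2 1 9)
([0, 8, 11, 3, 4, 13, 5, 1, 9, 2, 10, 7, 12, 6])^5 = (1 7 11 2 9 8)(5 6 13)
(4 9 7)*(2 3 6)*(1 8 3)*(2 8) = (1 2)(3 6 8)(4 9 7) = [0, 2, 1, 6, 9, 5, 8, 4, 3, 7]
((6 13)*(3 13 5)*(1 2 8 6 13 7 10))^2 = ((13)(1 2 8 6 5 3 7 10))^2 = (13)(1 8 5 7)(2 6 3 10)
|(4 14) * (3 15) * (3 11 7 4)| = |(3 15 11 7 4 14)| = 6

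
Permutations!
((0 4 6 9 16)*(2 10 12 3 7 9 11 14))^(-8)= (0 14 3)(2 7 4)(6 10 9)(11 12 16)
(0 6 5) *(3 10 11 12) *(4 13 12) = (0 6 5)(3 10 11 4 13 12) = [6, 1, 2, 10, 13, 0, 5, 7, 8, 9, 11, 4, 3, 12]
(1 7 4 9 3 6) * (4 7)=[0, 4, 2, 6, 9, 5, 1, 7, 8, 3]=(1 4 9 3 6)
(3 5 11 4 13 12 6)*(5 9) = [0, 1, 2, 9, 13, 11, 3, 7, 8, 5, 10, 4, 6, 12] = (3 9 5 11 4 13 12 6)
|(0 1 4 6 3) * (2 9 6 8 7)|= |(0 1 4 8 7 2 9 6 3)|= 9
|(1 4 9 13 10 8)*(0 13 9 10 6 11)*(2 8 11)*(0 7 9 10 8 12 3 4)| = 36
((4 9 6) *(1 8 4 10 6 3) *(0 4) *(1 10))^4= (0 10)(1 9)(3 8)(4 6)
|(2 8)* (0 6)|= 2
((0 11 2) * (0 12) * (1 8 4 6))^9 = ((0 11 2 12)(1 8 4 6))^9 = (0 11 2 12)(1 8 4 6)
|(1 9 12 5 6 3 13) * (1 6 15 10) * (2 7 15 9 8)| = |(1 8 2 7 15 10)(3 13 6)(5 9 12)| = 6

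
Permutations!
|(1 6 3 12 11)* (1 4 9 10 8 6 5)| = |(1 5)(3 12 11 4 9 10 8 6)| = 8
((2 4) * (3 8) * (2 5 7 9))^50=(9)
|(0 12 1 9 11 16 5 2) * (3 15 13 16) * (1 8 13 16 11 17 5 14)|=14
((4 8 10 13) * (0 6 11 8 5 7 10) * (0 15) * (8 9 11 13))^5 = (0 7 6 10 13 8 4 15 5)(9 11)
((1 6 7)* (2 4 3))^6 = (7) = ((1 6 7)(2 4 3))^6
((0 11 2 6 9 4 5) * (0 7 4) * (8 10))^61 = (0 11 2 6 9)(4 5 7)(8 10)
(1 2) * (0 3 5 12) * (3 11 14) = (0 11 14 3 5 12)(1 2) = [11, 2, 1, 5, 4, 12, 6, 7, 8, 9, 10, 14, 0, 13, 3]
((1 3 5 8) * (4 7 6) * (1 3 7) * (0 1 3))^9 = (0 1 7 6 4 3 5 8)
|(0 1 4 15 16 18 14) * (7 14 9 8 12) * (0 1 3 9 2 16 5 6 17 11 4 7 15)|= 33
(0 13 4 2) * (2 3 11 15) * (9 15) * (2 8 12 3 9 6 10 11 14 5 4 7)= [13, 1, 0, 14, 9, 4, 10, 2, 12, 15, 11, 6, 3, 7, 5, 8]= (0 13 7 2)(3 14 5 4 9 15 8 12)(6 10 11)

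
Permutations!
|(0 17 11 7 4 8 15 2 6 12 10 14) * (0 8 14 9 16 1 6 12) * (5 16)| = |(0 17 11 7 4 14 8 15 2 12 10 9 5 16 1 6)| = 16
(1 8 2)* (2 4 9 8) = (1 2)(4 9 8) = [0, 2, 1, 3, 9, 5, 6, 7, 4, 8]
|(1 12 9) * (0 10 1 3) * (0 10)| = |(1 12 9 3 10)| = 5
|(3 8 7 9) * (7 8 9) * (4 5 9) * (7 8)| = 4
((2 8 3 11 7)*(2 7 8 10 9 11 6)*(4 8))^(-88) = (11)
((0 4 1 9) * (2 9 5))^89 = (0 9 2 5 1 4)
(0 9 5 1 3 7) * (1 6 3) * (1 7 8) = [9, 7, 2, 8, 4, 6, 3, 0, 1, 5] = (0 9 5 6 3 8 1 7)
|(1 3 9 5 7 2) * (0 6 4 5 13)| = 10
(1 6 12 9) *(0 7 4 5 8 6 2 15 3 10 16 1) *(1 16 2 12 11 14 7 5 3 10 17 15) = (0 5 8 6 11 14 7 4 3 17 15 10 2 1 12 9) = [5, 12, 1, 17, 3, 8, 11, 4, 6, 0, 2, 14, 9, 13, 7, 10, 16, 15]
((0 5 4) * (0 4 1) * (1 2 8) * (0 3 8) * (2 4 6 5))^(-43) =((0 2)(1 3 8)(4 6 5))^(-43) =(0 2)(1 8 3)(4 5 6)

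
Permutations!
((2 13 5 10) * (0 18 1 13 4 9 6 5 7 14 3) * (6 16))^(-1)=((0 18 1 13 7 14 3)(2 4 9 16 6 5 10))^(-1)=(0 3 14 7 13 1 18)(2 10 5 6 16 9 4)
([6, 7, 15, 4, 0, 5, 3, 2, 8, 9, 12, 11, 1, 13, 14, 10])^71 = (0 4 3 6)(1 12 10 15 2 7)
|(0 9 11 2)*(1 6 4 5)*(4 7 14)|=12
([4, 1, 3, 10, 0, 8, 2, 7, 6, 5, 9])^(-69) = [4, 1, 3, 10, 0, 8, 2, 7, 6, 5, 9]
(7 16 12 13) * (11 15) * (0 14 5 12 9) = (0 14 5 12 13 7 16 9)(11 15) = [14, 1, 2, 3, 4, 12, 6, 16, 8, 0, 10, 15, 13, 7, 5, 11, 9]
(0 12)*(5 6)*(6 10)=(0 12)(5 10 6)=[12, 1, 2, 3, 4, 10, 5, 7, 8, 9, 6, 11, 0]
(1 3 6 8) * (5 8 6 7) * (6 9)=(1 3 7 5 8)(6 9)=[0, 3, 2, 7, 4, 8, 9, 5, 1, 6]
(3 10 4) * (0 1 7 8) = [1, 7, 2, 10, 3, 5, 6, 8, 0, 9, 4] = (0 1 7 8)(3 10 4)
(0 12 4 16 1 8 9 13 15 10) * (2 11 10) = (0 12 4 16 1 8 9 13 15 2 11 10) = [12, 8, 11, 3, 16, 5, 6, 7, 9, 13, 0, 10, 4, 15, 14, 2, 1]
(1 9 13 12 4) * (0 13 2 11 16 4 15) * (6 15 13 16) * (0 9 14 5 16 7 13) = (0 7 13 12)(1 14 5 16 4)(2 11 6 15 9) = [7, 14, 11, 3, 1, 16, 15, 13, 8, 2, 10, 6, 0, 12, 5, 9, 4]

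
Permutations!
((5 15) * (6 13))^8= ((5 15)(6 13))^8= (15)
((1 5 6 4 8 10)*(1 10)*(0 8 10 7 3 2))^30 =(10) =((0 8 1 5 6 4 10 7 3 2))^30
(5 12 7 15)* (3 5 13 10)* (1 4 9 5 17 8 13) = (1 4 9 5 12 7 15)(3 17 8 13 10) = [0, 4, 2, 17, 9, 12, 6, 15, 13, 5, 3, 11, 7, 10, 14, 1, 16, 8]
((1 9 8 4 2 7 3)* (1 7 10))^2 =(1 8 2)(4 10 9)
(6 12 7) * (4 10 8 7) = (4 10 8 7 6 12) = [0, 1, 2, 3, 10, 5, 12, 6, 7, 9, 8, 11, 4]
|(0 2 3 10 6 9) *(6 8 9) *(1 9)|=7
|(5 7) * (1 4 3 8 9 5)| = 7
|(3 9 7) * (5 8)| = 6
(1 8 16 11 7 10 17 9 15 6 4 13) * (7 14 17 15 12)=(1 8 16 11 14 17 9 12 7 10 15 6 4 13)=[0, 8, 2, 3, 13, 5, 4, 10, 16, 12, 15, 14, 7, 1, 17, 6, 11, 9]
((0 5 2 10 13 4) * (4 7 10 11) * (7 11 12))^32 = (0 10 5 13 2 11 12 4 7)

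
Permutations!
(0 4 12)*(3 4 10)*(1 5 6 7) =[10, 5, 2, 4, 12, 6, 7, 1, 8, 9, 3, 11, 0] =(0 10 3 4 12)(1 5 6 7)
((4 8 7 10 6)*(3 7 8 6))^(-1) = (3 10 7)(4 6)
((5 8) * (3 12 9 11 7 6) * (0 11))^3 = ((0 11 7 6 3 12 9)(5 8))^3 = (0 6 9 7 12 11 3)(5 8)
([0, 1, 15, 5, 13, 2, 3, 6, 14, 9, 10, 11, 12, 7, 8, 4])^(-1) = (2 5 3 6 7 13 4 15)(8 14)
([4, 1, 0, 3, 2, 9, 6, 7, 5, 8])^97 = (0 4 2)(5 9 8)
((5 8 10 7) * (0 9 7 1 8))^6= ((0 9 7 5)(1 8 10))^6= (10)(0 7)(5 9)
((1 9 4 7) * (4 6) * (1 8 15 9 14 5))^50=(1 5 14)(4 8 9)(6 7 15)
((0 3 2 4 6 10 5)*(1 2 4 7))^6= ((0 3 4 6 10 5)(1 2 7))^6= (10)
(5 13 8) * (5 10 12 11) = (5 13 8 10 12 11) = [0, 1, 2, 3, 4, 13, 6, 7, 10, 9, 12, 5, 11, 8]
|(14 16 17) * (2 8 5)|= 3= |(2 8 5)(14 16 17)|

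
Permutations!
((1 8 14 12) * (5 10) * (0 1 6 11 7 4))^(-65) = ((0 1 8 14 12 6 11 7 4)(5 10))^(-65) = (0 7 6 14 1 4 11 12 8)(5 10)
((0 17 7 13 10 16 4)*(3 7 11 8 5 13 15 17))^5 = (0 11 16 15 13 3 8 4 17 10 7 5)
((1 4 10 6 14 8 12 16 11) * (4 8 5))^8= (1 16 8 11 12)(4 14 10 5 6)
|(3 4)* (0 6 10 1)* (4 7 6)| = 7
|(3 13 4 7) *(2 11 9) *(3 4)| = |(2 11 9)(3 13)(4 7)| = 6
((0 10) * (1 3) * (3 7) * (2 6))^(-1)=((0 10)(1 7 3)(2 6))^(-1)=(0 10)(1 3 7)(2 6)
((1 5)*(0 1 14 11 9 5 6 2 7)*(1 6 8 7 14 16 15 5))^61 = (0 8 9 14 6 7 1 11 2)(5 16 15)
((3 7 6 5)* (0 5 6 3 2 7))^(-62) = (0 7 5 3 2)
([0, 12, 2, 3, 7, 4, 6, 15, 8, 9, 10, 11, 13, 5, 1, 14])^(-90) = [0, 15, 2, 3, 13, 12, 6, 5, 8, 9, 10, 11, 14, 1, 7, 4]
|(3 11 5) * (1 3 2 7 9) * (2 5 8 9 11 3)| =|(1 2 7 11 8 9)| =6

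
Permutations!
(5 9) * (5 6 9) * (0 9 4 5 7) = (0 9 6 4 5 7) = [9, 1, 2, 3, 5, 7, 4, 0, 8, 6]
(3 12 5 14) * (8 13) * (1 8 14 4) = (1 8 13 14 3 12 5 4) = [0, 8, 2, 12, 1, 4, 6, 7, 13, 9, 10, 11, 5, 14, 3]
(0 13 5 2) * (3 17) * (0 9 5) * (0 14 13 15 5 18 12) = (0 15 5 2 9 18 12)(3 17)(13 14) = [15, 1, 9, 17, 4, 2, 6, 7, 8, 18, 10, 11, 0, 14, 13, 5, 16, 3, 12]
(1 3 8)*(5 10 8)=(1 3 5 10 8)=[0, 3, 2, 5, 4, 10, 6, 7, 1, 9, 8]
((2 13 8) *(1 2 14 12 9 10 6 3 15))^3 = ((1 2 13 8 14 12 9 10 6 3 15))^3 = (1 8 9 3 2 14 10 15 13 12 6)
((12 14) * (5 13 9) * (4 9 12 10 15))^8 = ((4 9 5 13 12 14 10 15))^8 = (15)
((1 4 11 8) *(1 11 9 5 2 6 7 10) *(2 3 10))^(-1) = (1 10 3 5 9 4)(2 7 6)(8 11)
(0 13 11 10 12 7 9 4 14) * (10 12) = (0 13 11 12 7 9 4 14) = [13, 1, 2, 3, 14, 5, 6, 9, 8, 4, 10, 12, 7, 11, 0]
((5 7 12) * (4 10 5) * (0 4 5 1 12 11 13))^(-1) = ((0 4 10 1 12 5 7 11 13))^(-1) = (0 13 11 7 5 12 1 10 4)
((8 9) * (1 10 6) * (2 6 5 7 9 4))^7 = (1 2 8 7 10 6 4 9 5) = ((1 10 5 7 9 8 4 2 6))^7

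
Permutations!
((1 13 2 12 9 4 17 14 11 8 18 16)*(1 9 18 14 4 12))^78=(9 18)(12 16)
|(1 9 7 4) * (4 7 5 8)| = 5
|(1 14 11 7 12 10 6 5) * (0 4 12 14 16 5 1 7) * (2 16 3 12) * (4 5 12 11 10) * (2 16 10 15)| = |(0 5 7 14 15 2 10 6 1 3 11)(4 16 12)| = 33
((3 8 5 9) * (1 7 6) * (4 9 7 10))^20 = (1 4 3 5 6 10 9 8 7)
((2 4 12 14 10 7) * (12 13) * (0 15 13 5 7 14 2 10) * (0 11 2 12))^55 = ((0 15 13)(2 4 5 7 10 14 11))^55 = (0 15 13)(2 11 14 10 7 5 4)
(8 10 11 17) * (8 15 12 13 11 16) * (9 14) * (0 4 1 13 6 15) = (0 4 1 13 11 17)(6 15 12)(8 10 16)(9 14) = [4, 13, 2, 3, 1, 5, 15, 7, 10, 14, 16, 17, 6, 11, 9, 12, 8, 0]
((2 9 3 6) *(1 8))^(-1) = (1 8)(2 6 3 9)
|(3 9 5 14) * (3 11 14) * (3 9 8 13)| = |(3 8 13)(5 9)(11 14)| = 6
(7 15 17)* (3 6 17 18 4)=(3 6 17 7 15 18 4)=[0, 1, 2, 6, 3, 5, 17, 15, 8, 9, 10, 11, 12, 13, 14, 18, 16, 7, 4]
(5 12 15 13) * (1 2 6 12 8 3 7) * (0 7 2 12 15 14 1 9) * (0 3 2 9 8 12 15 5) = [7, 15, 6, 9, 4, 12, 5, 8, 2, 3, 10, 11, 14, 0, 1, 13] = (0 7 8 2 6 5 12 14 1 15 13)(3 9)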